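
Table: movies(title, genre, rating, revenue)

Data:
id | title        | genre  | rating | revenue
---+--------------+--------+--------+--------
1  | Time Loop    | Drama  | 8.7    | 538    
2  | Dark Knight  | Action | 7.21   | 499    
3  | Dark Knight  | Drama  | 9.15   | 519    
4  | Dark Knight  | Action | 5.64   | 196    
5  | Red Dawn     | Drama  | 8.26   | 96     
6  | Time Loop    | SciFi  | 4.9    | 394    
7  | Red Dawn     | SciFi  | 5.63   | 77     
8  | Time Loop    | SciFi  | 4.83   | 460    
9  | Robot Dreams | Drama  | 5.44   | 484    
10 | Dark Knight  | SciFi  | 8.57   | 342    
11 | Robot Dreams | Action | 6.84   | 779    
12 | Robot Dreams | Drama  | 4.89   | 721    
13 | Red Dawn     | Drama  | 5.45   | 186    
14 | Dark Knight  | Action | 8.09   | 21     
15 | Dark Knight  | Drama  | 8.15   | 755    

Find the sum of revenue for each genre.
SELECT genre, SUM(revenue) as result
FROM movies
GROUP BY genre

Result:
  Action: 1495
  Drama: 3299
  SciFi: 1273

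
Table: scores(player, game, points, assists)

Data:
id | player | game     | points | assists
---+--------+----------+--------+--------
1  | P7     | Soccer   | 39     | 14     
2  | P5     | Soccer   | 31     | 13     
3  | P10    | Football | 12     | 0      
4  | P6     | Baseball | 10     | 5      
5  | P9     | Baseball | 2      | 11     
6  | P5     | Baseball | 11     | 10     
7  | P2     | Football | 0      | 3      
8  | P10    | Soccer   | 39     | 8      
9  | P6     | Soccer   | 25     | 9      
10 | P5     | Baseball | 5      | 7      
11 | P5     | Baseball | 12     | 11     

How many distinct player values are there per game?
SELECT game, COUNT(DISTINCT player)
FROM scores
GROUP BY game

Result:
  Baseball: 3 distinct
  Football: 2 distinct
  Soccer: 4 distinct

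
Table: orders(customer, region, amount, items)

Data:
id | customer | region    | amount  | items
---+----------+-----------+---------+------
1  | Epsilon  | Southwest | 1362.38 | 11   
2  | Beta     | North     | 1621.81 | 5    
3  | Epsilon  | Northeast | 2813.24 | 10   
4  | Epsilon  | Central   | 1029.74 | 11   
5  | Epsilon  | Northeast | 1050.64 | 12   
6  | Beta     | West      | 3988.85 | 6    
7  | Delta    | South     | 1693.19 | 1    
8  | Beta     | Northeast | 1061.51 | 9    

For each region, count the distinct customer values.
SELECT region, COUNT(DISTINCT customer)
FROM orders
GROUP BY region

Result:
  Central: 1 distinct
  North: 1 distinct
  Northeast: 2 distinct
  South: 1 distinct
  Southwest: 1 distinct
  West: 1 distinct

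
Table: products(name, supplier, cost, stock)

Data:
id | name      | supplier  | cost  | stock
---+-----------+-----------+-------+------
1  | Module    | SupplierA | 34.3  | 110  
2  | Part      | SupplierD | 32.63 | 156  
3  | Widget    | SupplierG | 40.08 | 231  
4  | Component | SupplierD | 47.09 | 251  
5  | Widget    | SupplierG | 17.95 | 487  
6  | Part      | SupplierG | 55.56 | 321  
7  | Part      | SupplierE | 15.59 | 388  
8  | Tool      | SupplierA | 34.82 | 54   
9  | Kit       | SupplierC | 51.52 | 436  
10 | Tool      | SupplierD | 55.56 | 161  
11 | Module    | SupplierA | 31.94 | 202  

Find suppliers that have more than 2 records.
SELECT supplier, COUNT(*) as cnt
FROM products
GROUP BY supplier
HAVING COUNT(*) > 2

Result:
  SupplierA: 3
  SupplierD: 3
  SupplierG: 3

Note: HAVING filters groups after aggregation, WHERE filters rows before.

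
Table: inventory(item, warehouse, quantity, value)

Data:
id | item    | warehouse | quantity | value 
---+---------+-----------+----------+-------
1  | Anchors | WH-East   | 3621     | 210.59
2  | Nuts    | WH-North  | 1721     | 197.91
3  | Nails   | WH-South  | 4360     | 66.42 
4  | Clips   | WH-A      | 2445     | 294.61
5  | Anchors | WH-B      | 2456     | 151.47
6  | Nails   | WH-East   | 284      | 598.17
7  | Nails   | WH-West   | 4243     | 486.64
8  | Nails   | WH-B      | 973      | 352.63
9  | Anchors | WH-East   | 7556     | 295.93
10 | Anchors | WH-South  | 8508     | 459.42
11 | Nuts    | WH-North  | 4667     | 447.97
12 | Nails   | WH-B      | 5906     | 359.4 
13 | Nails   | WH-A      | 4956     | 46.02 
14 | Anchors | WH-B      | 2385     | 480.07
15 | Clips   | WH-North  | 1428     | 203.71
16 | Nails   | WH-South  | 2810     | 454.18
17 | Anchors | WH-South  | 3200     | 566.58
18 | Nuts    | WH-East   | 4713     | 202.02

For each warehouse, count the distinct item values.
SELECT warehouse, COUNT(DISTINCT item)
FROM inventory
GROUP BY warehouse

Result:
  WH-A: 2 distinct
  WH-B: 2 distinct
  WH-East: 3 distinct
  WH-North: 2 distinct
  WH-South: 2 distinct
  WH-West: 1 distinct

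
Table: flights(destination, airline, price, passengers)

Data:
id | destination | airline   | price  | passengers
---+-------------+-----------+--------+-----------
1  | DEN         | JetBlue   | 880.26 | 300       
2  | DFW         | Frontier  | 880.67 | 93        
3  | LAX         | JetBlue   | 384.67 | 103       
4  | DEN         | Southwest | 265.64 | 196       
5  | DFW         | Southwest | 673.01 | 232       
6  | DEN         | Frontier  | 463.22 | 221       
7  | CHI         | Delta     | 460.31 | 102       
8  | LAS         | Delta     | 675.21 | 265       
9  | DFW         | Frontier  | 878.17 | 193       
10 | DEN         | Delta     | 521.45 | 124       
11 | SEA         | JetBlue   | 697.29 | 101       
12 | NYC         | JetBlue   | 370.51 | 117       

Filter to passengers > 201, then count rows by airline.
SELECT airline, COUNT(*)
FROM flights
WHERE passengers > 201
GROUP BY airline

Note: WHERE filters rows before grouping.

Result:
  Delta: 1
  Frontier: 1
  JetBlue: 1
  Southwest: 1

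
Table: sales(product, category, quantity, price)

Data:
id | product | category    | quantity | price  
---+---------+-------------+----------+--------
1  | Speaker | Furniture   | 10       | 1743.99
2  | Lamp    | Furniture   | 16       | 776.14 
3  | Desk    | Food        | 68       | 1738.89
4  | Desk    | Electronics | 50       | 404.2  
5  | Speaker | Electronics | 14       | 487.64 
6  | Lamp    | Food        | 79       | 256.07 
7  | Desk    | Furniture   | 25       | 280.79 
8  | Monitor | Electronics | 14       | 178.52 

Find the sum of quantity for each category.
SELECT category, SUM(quantity) as result
FROM sales
GROUP BY category

Result:
  Electronics: 78
  Food: 147
  Furniture: 51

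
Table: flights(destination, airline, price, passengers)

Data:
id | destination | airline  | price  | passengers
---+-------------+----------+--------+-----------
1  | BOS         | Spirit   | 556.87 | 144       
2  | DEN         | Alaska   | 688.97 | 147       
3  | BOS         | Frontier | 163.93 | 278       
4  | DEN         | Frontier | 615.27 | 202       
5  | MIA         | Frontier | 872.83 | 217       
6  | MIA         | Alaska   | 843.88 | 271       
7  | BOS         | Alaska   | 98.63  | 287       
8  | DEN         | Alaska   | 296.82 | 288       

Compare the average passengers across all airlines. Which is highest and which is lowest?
SELECT airline, AVG(passengers)
FROM flights
GROUP BY airline
ORDER BY AVG(passengers)

All groups:
  Spirit: 144.00
  Frontier: 232.33
  Alaska: 248.25

Highest: Alaska (248.25)
Lowest: Spirit (144.00)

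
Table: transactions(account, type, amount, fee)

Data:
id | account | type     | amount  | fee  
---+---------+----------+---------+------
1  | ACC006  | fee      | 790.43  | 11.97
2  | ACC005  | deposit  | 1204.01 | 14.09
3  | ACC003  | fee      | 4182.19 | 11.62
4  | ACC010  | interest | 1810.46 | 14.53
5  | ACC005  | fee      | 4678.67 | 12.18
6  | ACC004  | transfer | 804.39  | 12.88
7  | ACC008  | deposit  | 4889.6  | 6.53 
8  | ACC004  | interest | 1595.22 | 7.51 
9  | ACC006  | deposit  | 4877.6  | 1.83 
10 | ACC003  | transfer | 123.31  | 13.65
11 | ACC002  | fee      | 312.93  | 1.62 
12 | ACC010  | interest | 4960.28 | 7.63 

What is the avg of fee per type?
SELECT type, AVG(fee) as result
FROM transactions
GROUP BY type

Result:
  deposit: 7.48
  fee: 9.35
  interest: 9.89
  transfer: 13.27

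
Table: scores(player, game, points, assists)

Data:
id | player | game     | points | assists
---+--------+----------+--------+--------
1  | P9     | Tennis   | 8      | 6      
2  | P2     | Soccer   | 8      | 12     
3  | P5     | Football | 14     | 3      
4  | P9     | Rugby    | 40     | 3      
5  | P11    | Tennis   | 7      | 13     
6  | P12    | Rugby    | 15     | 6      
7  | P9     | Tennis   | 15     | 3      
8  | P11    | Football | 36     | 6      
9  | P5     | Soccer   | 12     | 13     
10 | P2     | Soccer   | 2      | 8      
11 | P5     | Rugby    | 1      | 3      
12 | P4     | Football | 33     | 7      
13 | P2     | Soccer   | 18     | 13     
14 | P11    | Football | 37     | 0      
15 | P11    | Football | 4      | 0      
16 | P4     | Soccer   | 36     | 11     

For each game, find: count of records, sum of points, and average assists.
SELECT game,
       COUNT(*) as cnt,
       SUM(points) as total_points,
       AVG(assists) as avg_assists
FROM scores
GROUP BY game

Result:
  Football: 5 records, 124 total points, 3.20 avg assists
  Rugby: 3 records, 56 total points, 4.00 avg assists
  Soccer: 5 records, 76 total points, 11.40 avg assists
  Tennis: 3 records, 30 total points, 7.33 avg assists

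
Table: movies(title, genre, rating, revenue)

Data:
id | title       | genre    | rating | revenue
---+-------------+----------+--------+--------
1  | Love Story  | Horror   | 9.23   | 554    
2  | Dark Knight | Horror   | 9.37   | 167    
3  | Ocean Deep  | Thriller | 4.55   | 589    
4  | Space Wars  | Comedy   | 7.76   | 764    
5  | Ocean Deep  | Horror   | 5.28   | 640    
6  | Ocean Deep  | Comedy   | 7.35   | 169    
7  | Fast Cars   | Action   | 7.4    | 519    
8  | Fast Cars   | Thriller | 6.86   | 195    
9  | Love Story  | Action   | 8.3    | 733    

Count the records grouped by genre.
SELECT genre, COUNT(*) as count
FROM movies
GROUP BY genre

Result:
  Action: 2
  Comedy: 2
  Horror: 3
  Thriller: 2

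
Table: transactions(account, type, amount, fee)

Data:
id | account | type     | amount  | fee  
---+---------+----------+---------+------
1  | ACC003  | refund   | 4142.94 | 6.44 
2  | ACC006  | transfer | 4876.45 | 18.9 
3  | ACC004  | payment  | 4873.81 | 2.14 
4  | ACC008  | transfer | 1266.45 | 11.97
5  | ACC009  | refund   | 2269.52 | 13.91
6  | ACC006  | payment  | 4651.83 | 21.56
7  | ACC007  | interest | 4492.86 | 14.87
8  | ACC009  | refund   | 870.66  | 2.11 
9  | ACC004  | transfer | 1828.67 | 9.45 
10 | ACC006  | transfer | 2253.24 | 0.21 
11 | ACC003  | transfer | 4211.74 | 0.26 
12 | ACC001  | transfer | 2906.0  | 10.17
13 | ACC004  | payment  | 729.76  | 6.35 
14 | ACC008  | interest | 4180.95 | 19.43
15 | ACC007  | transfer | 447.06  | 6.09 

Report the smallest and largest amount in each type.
SELECT type, MIN(amount), MAX(amount)
FROM transactions
GROUP BY type

Result:
  interest: min=4180.95, max=4492.86
  payment: min=729.76, max=4873.81
  refund: min=870.66, max=4142.94
  transfer: min=447.06, max=4876.45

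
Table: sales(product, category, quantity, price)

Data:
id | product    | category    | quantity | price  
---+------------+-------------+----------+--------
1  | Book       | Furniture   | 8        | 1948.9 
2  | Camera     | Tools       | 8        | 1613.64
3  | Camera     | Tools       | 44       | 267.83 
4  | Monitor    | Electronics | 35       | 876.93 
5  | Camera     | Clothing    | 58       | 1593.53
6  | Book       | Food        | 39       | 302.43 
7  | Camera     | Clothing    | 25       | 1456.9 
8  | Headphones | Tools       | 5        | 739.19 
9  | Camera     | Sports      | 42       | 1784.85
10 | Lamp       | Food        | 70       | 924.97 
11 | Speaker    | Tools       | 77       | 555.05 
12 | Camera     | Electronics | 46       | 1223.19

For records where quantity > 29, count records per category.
SELECT category, COUNT(*)
FROM sales
WHERE quantity > 29
GROUP BY category

Note: WHERE filters rows before grouping.

Result:
  Clothing: 1
  Electronics: 2
  Food: 2
  Sports: 1
  Tools: 2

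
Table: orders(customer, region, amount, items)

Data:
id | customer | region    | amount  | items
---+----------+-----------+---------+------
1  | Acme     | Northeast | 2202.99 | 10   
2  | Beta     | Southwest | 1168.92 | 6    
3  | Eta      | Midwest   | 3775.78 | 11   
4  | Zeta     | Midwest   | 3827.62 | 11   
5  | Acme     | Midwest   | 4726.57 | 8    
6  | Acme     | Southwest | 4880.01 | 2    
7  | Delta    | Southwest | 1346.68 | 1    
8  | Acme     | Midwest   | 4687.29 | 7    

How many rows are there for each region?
SELECT region, COUNT(*) as count
FROM orders
GROUP BY region

Result:
  Midwest: 4
  Northeast: 1
  Southwest: 3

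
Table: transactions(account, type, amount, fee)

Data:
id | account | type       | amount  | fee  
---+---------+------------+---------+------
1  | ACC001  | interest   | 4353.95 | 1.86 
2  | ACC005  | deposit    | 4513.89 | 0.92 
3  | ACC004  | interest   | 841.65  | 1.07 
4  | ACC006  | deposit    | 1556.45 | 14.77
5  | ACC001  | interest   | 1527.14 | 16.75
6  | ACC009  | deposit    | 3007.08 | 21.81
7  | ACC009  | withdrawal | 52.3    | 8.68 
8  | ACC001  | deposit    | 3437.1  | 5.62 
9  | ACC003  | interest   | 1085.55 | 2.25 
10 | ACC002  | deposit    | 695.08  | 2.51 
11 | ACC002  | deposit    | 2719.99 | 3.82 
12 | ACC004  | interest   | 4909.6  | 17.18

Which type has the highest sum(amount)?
SELECT type, SUM(amount) as val
FROM transactions
GROUP BY type
ORDER BY val DESC
LIMIT 1

Result: deposit with sum(amount) = 15929.59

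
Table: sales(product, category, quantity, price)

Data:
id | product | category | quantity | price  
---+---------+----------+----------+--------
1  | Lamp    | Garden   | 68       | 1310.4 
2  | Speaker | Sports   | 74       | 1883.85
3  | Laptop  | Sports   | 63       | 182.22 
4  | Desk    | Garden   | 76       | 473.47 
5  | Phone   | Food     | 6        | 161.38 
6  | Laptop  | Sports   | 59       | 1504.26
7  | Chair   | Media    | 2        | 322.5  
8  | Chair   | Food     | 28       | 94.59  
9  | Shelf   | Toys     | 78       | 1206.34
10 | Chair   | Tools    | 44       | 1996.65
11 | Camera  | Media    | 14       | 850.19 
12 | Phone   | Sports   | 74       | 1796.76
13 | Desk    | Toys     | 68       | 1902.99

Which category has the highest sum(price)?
SELECT category, SUM(price) as val
FROM sales
GROUP BY category
ORDER BY val DESC
LIMIT 1

Result: Sports with sum(price) = 5367.09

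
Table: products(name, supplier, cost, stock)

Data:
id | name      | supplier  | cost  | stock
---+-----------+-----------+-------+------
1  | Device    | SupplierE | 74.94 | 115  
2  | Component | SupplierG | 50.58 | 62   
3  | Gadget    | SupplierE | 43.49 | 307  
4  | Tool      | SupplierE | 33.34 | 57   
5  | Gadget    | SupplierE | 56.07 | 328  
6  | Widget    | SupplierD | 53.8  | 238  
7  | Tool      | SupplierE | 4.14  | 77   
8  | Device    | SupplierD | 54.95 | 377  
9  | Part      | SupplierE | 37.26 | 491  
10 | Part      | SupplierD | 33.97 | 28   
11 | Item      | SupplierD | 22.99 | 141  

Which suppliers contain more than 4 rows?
SELECT supplier, COUNT(*) as cnt
FROM products
GROUP BY supplier
HAVING COUNT(*) > 4

Result:
  SupplierE: 6

Note: HAVING filters groups after aggregation, WHERE filters rows before.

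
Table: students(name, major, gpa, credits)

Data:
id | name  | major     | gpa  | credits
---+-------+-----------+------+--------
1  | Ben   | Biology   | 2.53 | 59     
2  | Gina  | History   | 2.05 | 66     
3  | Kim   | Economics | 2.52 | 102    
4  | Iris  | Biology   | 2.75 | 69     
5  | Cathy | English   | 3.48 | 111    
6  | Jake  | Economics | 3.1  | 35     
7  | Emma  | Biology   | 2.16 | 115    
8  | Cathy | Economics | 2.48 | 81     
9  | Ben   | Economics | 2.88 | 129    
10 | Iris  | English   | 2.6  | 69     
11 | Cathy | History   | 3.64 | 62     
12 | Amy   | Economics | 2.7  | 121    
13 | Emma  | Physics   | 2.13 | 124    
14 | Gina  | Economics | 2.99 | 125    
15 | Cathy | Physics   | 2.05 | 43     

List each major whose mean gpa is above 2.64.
SELECT major, AVG(gpa)
FROM students
GROUP BY major
HAVING AVG(gpa) > 2.64

Result:
  Economics: avg=2.78
  English: avg=3.04
  History: avg=2.85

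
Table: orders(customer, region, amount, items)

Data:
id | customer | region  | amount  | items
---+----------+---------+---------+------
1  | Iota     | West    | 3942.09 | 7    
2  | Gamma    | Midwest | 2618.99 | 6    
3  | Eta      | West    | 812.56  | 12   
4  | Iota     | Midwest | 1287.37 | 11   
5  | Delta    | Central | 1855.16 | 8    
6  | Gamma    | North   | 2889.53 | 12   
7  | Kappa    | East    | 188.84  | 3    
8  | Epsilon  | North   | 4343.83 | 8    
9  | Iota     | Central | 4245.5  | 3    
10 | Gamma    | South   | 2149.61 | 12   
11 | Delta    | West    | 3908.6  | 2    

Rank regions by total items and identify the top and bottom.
SELECT region, SUM(items)
FROM orders
GROUP BY region
ORDER BY SUM(items)

All groups:
  East: 3
  Central: 11
  South: 12
  Midwest: 17
  North: 20
  West: 21

Highest: West (21)
Lowest: East (3)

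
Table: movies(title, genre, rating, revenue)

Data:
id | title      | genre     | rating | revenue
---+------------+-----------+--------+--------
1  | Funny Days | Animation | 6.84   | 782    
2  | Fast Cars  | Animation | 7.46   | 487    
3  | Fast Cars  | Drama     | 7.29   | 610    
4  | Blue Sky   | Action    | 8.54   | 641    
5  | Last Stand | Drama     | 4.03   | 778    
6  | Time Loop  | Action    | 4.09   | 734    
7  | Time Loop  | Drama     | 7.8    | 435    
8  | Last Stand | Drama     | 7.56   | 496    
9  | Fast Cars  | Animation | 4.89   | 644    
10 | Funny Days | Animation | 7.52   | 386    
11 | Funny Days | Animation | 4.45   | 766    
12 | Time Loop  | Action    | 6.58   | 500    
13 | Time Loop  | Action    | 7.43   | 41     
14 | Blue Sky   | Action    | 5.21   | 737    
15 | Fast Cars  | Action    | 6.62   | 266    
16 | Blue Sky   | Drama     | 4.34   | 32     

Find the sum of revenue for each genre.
SELECT genre, SUM(revenue) as result
FROM movies
GROUP BY genre

Result:
  Action: 2919
  Animation: 3065
  Drama: 2351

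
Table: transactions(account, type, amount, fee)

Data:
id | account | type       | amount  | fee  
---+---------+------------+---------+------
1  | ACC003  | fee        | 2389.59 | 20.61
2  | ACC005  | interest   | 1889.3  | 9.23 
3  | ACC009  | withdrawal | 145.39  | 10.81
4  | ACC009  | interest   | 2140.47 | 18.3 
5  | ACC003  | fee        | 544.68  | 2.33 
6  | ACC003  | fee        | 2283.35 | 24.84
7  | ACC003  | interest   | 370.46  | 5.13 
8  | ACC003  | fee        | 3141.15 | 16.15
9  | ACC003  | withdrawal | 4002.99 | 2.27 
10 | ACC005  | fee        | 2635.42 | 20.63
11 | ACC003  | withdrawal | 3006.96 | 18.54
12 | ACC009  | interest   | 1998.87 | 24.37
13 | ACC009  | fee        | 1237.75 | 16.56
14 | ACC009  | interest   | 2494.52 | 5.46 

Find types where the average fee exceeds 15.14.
SELECT type, AVG(fee)
FROM transactions
GROUP BY type
HAVING AVG(fee) > 15.14

Result:
  fee: avg=16.85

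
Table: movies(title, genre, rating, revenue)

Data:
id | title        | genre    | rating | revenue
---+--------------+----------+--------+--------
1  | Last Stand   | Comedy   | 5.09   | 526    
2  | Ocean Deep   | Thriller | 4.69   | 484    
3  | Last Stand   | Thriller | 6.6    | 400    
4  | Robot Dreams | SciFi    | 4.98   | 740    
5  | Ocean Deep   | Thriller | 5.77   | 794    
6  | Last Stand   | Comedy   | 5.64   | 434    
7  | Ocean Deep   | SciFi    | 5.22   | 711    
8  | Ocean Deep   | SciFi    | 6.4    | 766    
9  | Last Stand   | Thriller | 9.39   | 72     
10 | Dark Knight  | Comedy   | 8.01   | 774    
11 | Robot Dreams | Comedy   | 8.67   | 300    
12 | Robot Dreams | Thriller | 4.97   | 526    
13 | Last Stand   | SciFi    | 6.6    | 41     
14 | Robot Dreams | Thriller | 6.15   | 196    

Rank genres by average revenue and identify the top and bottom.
SELECT genre, AVG(revenue)
FROM movies
GROUP BY genre
ORDER BY AVG(revenue)

All groups:
  Thriller: 412.00
  Comedy: 508.50
  SciFi: 564.50

Highest: SciFi (564.50)
Lowest: Thriller (412.00)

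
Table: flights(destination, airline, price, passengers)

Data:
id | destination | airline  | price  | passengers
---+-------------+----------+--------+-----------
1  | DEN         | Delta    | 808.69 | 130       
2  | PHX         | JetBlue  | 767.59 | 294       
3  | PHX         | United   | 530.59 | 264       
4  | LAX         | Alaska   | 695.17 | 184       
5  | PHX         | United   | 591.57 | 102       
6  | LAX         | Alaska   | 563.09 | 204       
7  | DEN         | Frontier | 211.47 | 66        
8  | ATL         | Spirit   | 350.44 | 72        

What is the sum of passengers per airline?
SELECT airline, SUM(passengers) as result
FROM flights
GROUP BY airline

Result:
  Alaska: 388
  Delta: 130
  Frontier: 66
  JetBlue: 294
  Spirit: 72
  United: 366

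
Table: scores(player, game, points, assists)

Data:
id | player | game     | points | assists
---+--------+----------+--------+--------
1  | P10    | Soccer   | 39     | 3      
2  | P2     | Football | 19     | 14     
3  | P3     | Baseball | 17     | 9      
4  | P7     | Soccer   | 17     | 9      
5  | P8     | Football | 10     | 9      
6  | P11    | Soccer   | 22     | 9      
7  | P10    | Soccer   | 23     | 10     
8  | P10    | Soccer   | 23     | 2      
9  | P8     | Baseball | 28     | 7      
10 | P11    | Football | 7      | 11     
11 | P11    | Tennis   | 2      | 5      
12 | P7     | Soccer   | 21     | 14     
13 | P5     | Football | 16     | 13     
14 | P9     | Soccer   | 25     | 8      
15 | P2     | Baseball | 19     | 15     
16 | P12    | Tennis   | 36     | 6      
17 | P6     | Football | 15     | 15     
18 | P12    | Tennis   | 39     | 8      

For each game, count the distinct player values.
SELECT game, COUNT(DISTINCT player)
FROM scores
GROUP BY game

Result:
  Baseball: 3 distinct
  Football: 5 distinct
  Soccer: 4 distinct
  Tennis: 2 distinct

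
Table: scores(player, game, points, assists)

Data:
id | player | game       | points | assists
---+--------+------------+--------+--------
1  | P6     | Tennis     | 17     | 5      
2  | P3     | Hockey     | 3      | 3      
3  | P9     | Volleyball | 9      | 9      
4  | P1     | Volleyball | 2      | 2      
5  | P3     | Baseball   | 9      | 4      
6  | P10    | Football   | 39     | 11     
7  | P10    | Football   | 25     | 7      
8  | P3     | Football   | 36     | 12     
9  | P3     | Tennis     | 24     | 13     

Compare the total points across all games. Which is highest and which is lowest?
SELECT game, SUM(points)
FROM scores
GROUP BY game
ORDER BY SUM(points)

All groups:
  Hockey: 3
  Baseball: 9
  Volleyball: 11
  Tennis: 41
  Football: 100

Highest: Football (100)
Lowest: Hockey (3)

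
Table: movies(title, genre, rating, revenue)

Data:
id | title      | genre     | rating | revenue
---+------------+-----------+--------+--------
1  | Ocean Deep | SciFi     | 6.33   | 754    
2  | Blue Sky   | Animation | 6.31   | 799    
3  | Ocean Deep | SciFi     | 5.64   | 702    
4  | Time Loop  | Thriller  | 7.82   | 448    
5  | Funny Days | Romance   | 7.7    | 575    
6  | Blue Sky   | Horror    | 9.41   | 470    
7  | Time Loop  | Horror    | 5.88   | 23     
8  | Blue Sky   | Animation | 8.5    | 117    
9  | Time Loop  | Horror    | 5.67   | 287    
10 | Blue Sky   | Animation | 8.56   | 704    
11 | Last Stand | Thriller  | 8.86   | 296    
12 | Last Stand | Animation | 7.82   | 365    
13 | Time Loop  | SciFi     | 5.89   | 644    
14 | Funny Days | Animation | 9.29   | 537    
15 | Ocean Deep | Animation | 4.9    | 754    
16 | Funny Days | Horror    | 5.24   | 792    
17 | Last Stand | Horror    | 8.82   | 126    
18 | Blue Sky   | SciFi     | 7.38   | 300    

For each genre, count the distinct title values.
SELECT genre, COUNT(DISTINCT title)
FROM movies
GROUP BY genre

Result:
  Animation: 4 distinct
  Horror: 4 distinct
  Romance: 1 distinct
  SciFi: 3 distinct
  Thriller: 2 distinct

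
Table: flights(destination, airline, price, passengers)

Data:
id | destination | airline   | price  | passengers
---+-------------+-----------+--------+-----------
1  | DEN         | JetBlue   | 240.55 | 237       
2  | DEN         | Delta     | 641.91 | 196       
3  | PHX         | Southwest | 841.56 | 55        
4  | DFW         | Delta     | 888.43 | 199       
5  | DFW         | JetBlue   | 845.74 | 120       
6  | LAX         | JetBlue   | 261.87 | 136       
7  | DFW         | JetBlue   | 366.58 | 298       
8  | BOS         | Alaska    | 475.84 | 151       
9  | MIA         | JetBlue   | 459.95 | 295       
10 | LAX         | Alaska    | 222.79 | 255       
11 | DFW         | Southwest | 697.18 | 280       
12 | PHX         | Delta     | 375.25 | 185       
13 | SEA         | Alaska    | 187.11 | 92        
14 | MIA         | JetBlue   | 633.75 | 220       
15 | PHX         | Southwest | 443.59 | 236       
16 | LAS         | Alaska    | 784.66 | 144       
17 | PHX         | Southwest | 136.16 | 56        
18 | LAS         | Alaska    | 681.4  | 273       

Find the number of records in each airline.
SELECT airline, COUNT(*) as count
FROM flights
GROUP BY airline

Result:
  Alaska: 5
  Delta: 3
  JetBlue: 6
  Southwest: 4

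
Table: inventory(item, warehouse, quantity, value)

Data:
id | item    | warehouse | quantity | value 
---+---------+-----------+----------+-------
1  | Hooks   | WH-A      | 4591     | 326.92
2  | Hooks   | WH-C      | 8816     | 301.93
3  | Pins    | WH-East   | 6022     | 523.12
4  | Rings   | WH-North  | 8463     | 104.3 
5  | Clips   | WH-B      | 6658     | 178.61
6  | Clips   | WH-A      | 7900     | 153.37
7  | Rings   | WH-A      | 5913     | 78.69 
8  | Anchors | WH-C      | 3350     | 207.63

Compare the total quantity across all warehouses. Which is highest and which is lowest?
SELECT warehouse, SUM(quantity)
FROM inventory
GROUP BY warehouse
ORDER BY SUM(quantity)

All groups:
  WH-East: 6022
  WH-B: 6658
  WH-North: 8463
  WH-C: 12166
  WH-A: 18404

Highest: WH-A (18404)
Lowest: WH-East (6022)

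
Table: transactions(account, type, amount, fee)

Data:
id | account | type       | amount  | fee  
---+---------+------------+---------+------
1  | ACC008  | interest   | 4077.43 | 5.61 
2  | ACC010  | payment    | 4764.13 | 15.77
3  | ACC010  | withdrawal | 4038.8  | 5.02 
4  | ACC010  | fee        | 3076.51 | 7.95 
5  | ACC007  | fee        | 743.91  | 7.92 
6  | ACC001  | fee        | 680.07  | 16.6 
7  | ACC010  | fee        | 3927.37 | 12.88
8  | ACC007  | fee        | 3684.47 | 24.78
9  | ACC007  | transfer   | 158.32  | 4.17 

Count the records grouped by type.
SELECT type, COUNT(*) as count
FROM transactions
GROUP BY type

Result:
  fee: 5
  interest: 1
  payment: 1
  transfer: 1
  withdrawal: 1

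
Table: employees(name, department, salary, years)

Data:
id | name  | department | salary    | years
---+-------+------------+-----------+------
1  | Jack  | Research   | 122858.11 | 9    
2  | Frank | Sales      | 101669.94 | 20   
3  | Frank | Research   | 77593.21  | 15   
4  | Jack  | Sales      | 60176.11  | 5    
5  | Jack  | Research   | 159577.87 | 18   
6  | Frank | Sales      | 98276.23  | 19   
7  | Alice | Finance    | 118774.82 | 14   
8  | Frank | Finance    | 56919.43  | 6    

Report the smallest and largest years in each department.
SELECT department, MIN(years), MAX(years)
FROM employees
GROUP BY department

Result:
  Finance: min=6, max=14
  Research: min=9, max=18
  Sales: min=5, max=20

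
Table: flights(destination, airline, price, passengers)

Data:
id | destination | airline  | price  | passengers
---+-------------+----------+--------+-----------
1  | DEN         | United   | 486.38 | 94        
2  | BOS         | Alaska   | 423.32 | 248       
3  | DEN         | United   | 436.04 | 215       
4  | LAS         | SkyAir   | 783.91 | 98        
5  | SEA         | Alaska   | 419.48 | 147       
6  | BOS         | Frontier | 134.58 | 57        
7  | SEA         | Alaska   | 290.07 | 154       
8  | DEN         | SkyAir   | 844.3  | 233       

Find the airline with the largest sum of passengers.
SELECT airline, SUM(passengers) as val
FROM flights
GROUP BY airline
ORDER BY val DESC
LIMIT 1

Result: Alaska with sum(passengers) = 549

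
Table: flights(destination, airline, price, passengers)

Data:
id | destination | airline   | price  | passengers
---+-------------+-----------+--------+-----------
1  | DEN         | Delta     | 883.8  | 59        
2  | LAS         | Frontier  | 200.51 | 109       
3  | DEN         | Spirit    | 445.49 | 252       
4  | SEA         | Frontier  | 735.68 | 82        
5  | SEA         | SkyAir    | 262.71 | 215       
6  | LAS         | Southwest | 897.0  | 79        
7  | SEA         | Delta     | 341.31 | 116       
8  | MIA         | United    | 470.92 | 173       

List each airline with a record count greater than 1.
SELECT airline, COUNT(*) as cnt
FROM flights
GROUP BY airline
HAVING COUNT(*) > 1

Result:
  Delta: 2
  Frontier: 2

Note: HAVING filters groups after aggregation, WHERE filters rows before.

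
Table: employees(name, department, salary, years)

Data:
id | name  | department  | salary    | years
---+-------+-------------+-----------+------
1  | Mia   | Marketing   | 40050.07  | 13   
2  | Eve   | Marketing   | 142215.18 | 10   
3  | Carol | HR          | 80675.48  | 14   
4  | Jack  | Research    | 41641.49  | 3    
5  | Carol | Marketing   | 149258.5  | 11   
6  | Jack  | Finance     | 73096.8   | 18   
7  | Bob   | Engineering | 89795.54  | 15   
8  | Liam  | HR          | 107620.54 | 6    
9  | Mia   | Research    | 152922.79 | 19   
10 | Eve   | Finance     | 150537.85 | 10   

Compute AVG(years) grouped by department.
SELECT department, AVG(years) as result
FROM employees
GROUP BY department

Result:
  Engineering: 15.00
  Finance: 14.00
  HR: 10.00
  Marketing: 11.33
  Research: 11.00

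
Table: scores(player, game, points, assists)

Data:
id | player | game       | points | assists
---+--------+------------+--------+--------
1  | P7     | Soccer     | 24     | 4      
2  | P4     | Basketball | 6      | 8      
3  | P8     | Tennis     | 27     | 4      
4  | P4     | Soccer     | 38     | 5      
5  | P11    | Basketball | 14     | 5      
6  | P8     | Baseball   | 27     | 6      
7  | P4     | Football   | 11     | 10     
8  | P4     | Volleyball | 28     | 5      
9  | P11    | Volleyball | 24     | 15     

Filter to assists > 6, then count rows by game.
SELECT game, COUNT(*)
FROM scores
WHERE assists > 6
GROUP BY game

Note: WHERE filters rows before grouping.

Result:
  Basketball: 1
  Football: 1
  Volleyball: 1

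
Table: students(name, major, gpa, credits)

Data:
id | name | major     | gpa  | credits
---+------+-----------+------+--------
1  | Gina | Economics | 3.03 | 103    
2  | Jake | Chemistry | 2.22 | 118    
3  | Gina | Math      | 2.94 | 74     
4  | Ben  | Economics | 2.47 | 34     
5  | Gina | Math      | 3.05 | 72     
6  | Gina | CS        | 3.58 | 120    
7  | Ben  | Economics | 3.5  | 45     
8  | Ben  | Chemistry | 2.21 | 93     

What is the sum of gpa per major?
SELECT major, SUM(gpa) as result
FROM students
GROUP BY major

Result:
  CS: 3.58
  Chemistry: 4.43
  Economics: 9.00
  Math: 5.99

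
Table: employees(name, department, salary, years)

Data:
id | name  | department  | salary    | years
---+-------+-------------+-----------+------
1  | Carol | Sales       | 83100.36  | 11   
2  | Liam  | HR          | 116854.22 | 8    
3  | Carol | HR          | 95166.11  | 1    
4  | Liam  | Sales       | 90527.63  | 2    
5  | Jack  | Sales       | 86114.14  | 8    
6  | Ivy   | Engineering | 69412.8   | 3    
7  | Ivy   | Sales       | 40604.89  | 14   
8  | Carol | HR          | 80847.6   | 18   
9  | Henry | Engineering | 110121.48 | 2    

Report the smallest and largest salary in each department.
SELECT department, MIN(salary), MAX(salary)
FROM employees
GROUP BY department

Result:
  Engineering: min=69412.80, max=110121.48
  HR: min=80847.60, max=116854.22
  Sales: min=40604.89, max=90527.63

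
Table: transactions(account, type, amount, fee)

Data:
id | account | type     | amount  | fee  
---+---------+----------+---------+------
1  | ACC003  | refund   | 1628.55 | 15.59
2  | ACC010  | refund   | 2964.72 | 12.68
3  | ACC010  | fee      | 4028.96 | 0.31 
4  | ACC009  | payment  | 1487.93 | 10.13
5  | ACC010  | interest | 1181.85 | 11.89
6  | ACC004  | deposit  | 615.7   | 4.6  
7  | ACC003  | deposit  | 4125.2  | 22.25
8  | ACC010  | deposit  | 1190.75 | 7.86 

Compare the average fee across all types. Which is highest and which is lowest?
SELECT type, AVG(fee)
FROM transactions
GROUP BY type
ORDER BY AVG(fee)

All groups:
  fee: 0.31
  payment: 10.13
  deposit: 11.57
  interest: 11.89
  refund: 14.14

Highest: refund (14.14)
Lowest: fee (0.31)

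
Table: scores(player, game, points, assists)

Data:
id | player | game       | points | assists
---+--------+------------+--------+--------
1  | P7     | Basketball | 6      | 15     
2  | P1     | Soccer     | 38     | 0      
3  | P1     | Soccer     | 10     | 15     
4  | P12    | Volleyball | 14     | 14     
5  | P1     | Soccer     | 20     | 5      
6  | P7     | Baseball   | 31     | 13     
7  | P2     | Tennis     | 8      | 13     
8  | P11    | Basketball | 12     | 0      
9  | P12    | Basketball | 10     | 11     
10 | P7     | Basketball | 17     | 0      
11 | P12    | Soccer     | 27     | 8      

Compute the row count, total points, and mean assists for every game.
SELECT game,
       COUNT(*) as cnt,
       SUM(points) as total_points,
       AVG(assists) as avg_assists
FROM scores
GROUP BY game

Result:
  Baseball: 1 records, 31 total points, 13.00 avg assists
  Basketball: 4 records, 45 total points, 6.50 avg assists
  Soccer: 4 records, 95 total points, 7.00 avg assists
  Tennis: 1 records, 8 total points, 13.00 avg assists
  Volleyball: 1 records, 14 total points, 14.00 avg assists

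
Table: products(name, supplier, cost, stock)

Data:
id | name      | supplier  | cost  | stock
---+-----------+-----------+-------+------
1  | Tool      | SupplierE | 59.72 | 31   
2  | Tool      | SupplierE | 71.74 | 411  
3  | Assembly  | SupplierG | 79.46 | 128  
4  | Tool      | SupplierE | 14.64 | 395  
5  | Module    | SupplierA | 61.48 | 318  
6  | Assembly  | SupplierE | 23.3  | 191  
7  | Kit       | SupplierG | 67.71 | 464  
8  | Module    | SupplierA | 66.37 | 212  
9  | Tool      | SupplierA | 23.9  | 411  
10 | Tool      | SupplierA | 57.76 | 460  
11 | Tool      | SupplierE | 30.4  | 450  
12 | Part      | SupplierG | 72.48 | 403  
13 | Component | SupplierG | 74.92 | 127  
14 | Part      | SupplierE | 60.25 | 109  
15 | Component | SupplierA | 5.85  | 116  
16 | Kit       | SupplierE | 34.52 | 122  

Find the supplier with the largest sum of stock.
SELECT supplier, SUM(stock) as val
FROM products
GROUP BY supplier
ORDER BY val DESC
LIMIT 1

Result: SupplierE with sum(stock) = 1709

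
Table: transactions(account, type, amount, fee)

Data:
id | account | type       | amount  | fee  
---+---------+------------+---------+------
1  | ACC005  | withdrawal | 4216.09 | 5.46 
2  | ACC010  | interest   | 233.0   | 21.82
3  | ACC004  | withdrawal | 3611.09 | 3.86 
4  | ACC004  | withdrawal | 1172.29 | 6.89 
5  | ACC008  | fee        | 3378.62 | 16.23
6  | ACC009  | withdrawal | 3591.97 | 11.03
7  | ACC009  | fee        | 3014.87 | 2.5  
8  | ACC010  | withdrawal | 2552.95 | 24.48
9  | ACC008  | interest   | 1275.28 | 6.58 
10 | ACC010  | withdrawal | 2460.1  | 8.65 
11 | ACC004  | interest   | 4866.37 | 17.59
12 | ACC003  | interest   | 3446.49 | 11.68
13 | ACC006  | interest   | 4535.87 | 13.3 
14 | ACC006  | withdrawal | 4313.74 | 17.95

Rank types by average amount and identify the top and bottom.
SELECT type, AVG(amount)
FROM transactions
GROUP BY type
ORDER BY AVG(amount)

All groups:
  interest: 2871.40
  withdrawal: 3131.18
  fee: 3196.75

Highest: fee (3196.75)
Lowest: interest (2871.40)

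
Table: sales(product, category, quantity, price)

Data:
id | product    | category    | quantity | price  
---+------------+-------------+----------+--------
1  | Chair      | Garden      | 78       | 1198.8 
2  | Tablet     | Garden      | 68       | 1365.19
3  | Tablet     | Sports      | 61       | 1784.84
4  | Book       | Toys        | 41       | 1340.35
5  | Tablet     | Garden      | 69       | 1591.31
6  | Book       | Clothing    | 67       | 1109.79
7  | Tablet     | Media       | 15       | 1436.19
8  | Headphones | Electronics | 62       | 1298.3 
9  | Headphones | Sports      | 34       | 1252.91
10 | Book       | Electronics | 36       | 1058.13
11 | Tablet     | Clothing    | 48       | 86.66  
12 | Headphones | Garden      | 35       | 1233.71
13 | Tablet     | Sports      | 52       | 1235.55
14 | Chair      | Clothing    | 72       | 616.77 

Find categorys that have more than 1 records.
SELECT category, COUNT(*) as cnt
FROM sales
GROUP BY category
HAVING COUNT(*) > 1

Result:
  Clothing: 3
  Electronics: 2
  Garden: 4
  Sports: 3

Note: HAVING filters groups after aggregation, WHERE filters rows before.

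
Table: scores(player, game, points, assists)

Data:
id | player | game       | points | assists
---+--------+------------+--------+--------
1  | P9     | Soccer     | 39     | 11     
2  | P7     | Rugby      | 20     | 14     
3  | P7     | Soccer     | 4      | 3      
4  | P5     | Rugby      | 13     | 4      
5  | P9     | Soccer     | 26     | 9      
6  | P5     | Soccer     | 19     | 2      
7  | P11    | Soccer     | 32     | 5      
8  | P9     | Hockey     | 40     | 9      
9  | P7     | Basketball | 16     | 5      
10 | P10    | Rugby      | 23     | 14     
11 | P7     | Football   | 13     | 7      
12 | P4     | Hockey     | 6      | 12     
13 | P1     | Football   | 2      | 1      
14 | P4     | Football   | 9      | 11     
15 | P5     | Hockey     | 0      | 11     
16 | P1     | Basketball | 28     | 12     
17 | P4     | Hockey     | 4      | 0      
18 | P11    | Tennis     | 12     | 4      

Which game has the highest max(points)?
SELECT game, MAX(points) as val
FROM scores
GROUP BY game
ORDER BY val DESC
LIMIT 1

Result: Hockey with max(points) = 40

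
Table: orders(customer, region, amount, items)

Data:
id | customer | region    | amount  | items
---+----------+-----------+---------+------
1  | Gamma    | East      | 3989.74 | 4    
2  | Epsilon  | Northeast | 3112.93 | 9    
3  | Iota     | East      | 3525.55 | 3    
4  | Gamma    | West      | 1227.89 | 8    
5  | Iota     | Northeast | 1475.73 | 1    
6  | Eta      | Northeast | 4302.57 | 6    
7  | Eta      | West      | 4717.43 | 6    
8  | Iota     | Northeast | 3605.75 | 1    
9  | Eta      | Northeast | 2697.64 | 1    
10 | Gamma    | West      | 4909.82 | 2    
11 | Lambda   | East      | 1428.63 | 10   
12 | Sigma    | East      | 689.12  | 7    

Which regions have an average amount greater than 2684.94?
SELECT region, AVG(amount)
FROM orders
GROUP BY region
HAVING AVG(amount) > 2684.94

Result:
  Northeast: avg=3038.92
  West: avg=3618.38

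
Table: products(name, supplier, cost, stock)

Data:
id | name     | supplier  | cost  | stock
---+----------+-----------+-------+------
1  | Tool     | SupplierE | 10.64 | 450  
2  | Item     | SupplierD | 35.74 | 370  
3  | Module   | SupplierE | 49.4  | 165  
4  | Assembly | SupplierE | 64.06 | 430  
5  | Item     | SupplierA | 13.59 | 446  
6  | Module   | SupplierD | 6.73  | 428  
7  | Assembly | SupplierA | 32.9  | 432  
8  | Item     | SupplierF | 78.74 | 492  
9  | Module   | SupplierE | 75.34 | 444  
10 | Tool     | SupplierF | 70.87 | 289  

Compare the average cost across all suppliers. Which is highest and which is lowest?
SELECT supplier, AVG(cost)
FROM products
GROUP BY supplier
ORDER BY AVG(cost)

All groups:
  SupplierD: 21.24
  SupplierA: 23.25
  SupplierE: 49.86
  SupplierF: 74.81

Highest: SupplierF (74.81)
Lowest: SupplierD (21.24)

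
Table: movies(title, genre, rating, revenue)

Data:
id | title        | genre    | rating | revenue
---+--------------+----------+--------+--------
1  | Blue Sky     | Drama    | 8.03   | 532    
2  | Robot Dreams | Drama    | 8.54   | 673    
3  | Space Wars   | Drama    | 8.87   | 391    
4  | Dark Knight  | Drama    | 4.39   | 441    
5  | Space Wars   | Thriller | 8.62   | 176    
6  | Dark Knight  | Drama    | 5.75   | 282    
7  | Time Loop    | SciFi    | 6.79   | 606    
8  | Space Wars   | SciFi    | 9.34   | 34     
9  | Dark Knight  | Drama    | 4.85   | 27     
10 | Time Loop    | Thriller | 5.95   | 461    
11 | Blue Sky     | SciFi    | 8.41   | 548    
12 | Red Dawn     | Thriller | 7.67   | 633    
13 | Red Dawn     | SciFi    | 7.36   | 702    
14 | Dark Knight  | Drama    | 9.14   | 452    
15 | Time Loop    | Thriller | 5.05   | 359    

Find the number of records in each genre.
SELECT genre, COUNT(*) as count
FROM movies
GROUP BY genre

Result:
  Drama: 7
  SciFi: 4
  Thriller: 4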